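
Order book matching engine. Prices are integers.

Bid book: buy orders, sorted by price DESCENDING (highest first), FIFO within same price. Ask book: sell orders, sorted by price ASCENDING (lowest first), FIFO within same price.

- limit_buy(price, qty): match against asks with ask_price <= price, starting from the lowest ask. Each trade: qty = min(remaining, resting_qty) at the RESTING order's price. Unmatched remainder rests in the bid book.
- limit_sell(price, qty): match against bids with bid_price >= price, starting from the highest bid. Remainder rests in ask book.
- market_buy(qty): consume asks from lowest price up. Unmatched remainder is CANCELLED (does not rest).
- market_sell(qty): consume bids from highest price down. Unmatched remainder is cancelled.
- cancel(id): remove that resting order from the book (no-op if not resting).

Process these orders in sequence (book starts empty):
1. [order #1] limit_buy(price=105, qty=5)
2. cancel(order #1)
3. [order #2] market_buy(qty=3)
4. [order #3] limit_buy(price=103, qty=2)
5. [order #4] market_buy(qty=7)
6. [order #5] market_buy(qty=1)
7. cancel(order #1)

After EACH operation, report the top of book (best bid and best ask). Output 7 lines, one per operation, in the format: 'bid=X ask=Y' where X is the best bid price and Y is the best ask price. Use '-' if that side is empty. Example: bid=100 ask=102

After op 1 [order #1] limit_buy(price=105, qty=5): fills=none; bids=[#1:5@105] asks=[-]
After op 2 cancel(order #1): fills=none; bids=[-] asks=[-]
After op 3 [order #2] market_buy(qty=3): fills=none; bids=[-] asks=[-]
After op 4 [order #3] limit_buy(price=103, qty=2): fills=none; bids=[#3:2@103] asks=[-]
After op 5 [order #4] market_buy(qty=7): fills=none; bids=[#3:2@103] asks=[-]
After op 6 [order #5] market_buy(qty=1): fills=none; bids=[#3:2@103] asks=[-]
After op 7 cancel(order #1): fills=none; bids=[#3:2@103] asks=[-]

Answer: bid=105 ask=-
bid=- ask=-
bid=- ask=-
bid=103 ask=-
bid=103 ask=-
bid=103 ask=-
bid=103 ask=-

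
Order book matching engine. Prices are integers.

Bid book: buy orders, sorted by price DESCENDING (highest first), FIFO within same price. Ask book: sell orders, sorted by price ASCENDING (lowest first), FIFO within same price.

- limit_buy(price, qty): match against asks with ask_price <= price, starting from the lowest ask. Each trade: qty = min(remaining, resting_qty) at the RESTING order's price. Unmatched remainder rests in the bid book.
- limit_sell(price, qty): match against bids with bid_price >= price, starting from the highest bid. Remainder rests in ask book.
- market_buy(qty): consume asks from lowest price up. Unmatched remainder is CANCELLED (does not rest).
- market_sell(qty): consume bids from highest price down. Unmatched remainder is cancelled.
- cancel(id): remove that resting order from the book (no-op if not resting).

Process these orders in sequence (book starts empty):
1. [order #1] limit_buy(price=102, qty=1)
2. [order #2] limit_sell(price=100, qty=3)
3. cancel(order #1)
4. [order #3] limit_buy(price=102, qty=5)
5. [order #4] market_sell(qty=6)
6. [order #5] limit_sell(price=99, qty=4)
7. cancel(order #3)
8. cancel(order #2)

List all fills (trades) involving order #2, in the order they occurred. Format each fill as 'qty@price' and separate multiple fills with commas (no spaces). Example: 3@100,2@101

Answer: 1@102,2@100

Derivation:
After op 1 [order #1] limit_buy(price=102, qty=1): fills=none; bids=[#1:1@102] asks=[-]
After op 2 [order #2] limit_sell(price=100, qty=3): fills=#1x#2:1@102; bids=[-] asks=[#2:2@100]
After op 3 cancel(order #1): fills=none; bids=[-] asks=[#2:2@100]
After op 4 [order #3] limit_buy(price=102, qty=5): fills=#3x#2:2@100; bids=[#3:3@102] asks=[-]
After op 5 [order #4] market_sell(qty=6): fills=#3x#4:3@102; bids=[-] asks=[-]
After op 6 [order #5] limit_sell(price=99, qty=4): fills=none; bids=[-] asks=[#5:4@99]
After op 7 cancel(order #3): fills=none; bids=[-] asks=[#5:4@99]
After op 8 cancel(order #2): fills=none; bids=[-] asks=[#5:4@99]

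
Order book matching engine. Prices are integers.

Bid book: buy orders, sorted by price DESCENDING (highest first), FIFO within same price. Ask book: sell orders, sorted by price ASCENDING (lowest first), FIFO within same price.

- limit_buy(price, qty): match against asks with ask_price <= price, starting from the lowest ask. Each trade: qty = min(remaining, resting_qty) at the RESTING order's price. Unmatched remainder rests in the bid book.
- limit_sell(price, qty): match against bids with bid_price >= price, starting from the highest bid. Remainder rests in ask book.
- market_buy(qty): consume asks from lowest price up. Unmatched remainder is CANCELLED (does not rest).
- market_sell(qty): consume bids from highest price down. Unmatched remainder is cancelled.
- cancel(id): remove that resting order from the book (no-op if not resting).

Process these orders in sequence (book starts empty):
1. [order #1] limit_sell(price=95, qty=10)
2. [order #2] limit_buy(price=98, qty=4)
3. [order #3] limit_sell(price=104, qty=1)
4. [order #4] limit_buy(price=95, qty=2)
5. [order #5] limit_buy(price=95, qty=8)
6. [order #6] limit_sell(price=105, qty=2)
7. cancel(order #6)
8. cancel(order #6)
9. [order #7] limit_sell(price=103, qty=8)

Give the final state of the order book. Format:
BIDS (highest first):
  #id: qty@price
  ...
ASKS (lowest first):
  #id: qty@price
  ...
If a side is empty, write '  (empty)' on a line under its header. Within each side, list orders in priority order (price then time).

After op 1 [order #1] limit_sell(price=95, qty=10): fills=none; bids=[-] asks=[#1:10@95]
After op 2 [order #2] limit_buy(price=98, qty=4): fills=#2x#1:4@95; bids=[-] asks=[#1:6@95]
After op 3 [order #3] limit_sell(price=104, qty=1): fills=none; bids=[-] asks=[#1:6@95 #3:1@104]
After op 4 [order #4] limit_buy(price=95, qty=2): fills=#4x#1:2@95; bids=[-] asks=[#1:4@95 #3:1@104]
After op 5 [order #5] limit_buy(price=95, qty=8): fills=#5x#1:4@95; bids=[#5:4@95] asks=[#3:1@104]
After op 6 [order #6] limit_sell(price=105, qty=2): fills=none; bids=[#5:4@95] asks=[#3:1@104 #6:2@105]
After op 7 cancel(order #6): fills=none; bids=[#5:4@95] asks=[#3:1@104]
After op 8 cancel(order #6): fills=none; bids=[#5:4@95] asks=[#3:1@104]
After op 9 [order #7] limit_sell(price=103, qty=8): fills=none; bids=[#5:4@95] asks=[#7:8@103 #3:1@104]

Answer: BIDS (highest first):
  #5: 4@95
ASKS (lowest first):
  #7: 8@103
  #3: 1@104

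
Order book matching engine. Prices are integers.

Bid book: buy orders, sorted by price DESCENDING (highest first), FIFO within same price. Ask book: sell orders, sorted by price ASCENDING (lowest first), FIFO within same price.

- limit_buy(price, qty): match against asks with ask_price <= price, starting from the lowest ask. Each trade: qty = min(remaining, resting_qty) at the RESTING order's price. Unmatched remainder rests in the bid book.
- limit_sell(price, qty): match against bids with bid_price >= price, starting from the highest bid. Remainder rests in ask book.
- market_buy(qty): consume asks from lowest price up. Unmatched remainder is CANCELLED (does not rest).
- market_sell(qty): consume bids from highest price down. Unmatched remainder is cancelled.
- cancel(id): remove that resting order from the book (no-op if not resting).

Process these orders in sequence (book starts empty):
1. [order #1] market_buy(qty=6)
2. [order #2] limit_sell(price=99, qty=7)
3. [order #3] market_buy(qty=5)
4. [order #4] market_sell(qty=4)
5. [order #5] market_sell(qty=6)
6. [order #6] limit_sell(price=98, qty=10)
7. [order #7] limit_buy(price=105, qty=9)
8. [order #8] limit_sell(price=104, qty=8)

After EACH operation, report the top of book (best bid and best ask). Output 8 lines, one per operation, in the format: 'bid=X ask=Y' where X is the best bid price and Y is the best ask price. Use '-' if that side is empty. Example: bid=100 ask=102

After op 1 [order #1] market_buy(qty=6): fills=none; bids=[-] asks=[-]
After op 2 [order #2] limit_sell(price=99, qty=7): fills=none; bids=[-] asks=[#2:7@99]
After op 3 [order #3] market_buy(qty=5): fills=#3x#2:5@99; bids=[-] asks=[#2:2@99]
After op 4 [order #4] market_sell(qty=4): fills=none; bids=[-] asks=[#2:2@99]
After op 5 [order #5] market_sell(qty=6): fills=none; bids=[-] asks=[#2:2@99]
After op 6 [order #6] limit_sell(price=98, qty=10): fills=none; bids=[-] asks=[#6:10@98 #2:2@99]
After op 7 [order #7] limit_buy(price=105, qty=9): fills=#7x#6:9@98; bids=[-] asks=[#6:1@98 #2:2@99]
After op 8 [order #8] limit_sell(price=104, qty=8): fills=none; bids=[-] asks=[#6:1@98 #2:2@99 #8:8@104]

Answer: bid=- ask=-
bid=- ask=99
bid=- ask=99
bid=- ask=99
bid=- ask=99
bid=- ask=98
bid=- ask=98
bid=- ask=98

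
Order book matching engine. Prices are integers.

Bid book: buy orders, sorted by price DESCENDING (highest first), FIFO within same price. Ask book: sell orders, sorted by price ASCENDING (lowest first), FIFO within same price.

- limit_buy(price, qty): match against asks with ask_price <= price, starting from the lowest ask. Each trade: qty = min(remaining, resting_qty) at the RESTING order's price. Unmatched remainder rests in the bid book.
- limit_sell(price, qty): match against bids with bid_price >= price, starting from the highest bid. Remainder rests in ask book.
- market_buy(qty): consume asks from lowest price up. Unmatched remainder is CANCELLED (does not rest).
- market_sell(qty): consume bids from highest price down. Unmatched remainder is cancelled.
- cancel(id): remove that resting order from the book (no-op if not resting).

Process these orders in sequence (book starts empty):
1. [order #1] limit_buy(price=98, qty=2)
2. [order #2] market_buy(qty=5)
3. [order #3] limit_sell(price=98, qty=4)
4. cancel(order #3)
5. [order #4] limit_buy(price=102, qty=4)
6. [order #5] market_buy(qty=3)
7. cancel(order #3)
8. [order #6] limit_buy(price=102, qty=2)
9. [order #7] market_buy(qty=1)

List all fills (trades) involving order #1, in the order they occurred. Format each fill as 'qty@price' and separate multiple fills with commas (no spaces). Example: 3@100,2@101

After op 1 [order #1] limit_buy(price=98, qty=2): fills=none; bids=[#1:2@98] asks=[-]
After op 2 [order #2] market_buy(qty=5): fills=none; bids=[#1:2@98] asks=[-]
After op 3 [order #3] limit_sell(price=98, qty=4): fills=#1x#3:2@98; bids=[-] asks=[#3:2@98]
After op 4 cancel(order #3): fills=none; bids=[-] asks=[-]
After op 5 [order #4] limit_buy(price=102, qty=4): fills=none; bids=[#4:4@102] asks=[-]
After op 6 [order #5] market_buy(qty=3): fills=none; bids=[#4:4@102] asks=[-]
After op 7 cancel(order #3): fills=none; bids=[#4:4@102] asks=[-]
After op 8 [order #6] limit_buy(price=102, qty=2): fills=none; bids=[#4:4@102 #6:2@102] asks=[-]
After op 9 [order #7] market_buy(qty=1): fills=none; bids=[#4:4@102 #6:2@102] asks=[-]

Answer: 2@98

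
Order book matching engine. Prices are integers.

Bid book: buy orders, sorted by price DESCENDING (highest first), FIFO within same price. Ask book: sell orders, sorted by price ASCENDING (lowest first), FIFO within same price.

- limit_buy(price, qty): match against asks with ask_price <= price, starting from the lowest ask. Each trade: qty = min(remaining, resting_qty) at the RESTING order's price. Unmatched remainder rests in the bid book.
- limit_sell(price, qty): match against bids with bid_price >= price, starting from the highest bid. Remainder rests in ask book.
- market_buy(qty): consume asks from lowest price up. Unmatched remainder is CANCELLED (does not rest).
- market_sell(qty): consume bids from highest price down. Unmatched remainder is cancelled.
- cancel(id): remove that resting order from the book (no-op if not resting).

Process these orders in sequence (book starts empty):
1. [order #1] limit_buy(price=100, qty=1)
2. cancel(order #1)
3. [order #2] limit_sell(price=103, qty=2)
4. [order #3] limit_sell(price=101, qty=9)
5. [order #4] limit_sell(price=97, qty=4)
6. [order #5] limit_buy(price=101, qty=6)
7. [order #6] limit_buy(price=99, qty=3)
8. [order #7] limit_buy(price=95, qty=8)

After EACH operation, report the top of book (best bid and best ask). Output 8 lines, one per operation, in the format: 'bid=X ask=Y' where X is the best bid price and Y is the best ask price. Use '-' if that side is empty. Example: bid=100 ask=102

After op 1 [order #1] limit_buy(price=100, qty=1): fills=none; bids=[#1:1@100] asks=[-]
After op 2 cancel(order #1): fills=none; bids=[-] asks=[-]
After op 3 [order #2] limit_sell(price=103, qty=2): fills=none; bids=[-] asks=[#2:2@103]
After op 4 [order #3] limit_sell(price=101, qty=9): fills=none; bids=[-] asks=[#3:9@101 #2:2@103]
After op 5 [order #4] limit_sell(price=97, qty=4): fills=none; bids=[-] asks=[#4:4@97 #3:9@101 #2:2@103]
After op 6 [order #5] limit_buy(price=101, qty=6): fills=#5x#4:4@97 #5x#3:2@101; bids=[-] asks=[#3:7@101 #2:2@103]
After op 7 [order #6] limit_buy(price=99, qty=3): fills=none; bids=[#6:3@99] asks=[#3:7@101 #2:2@103]
After op 8 [order #7] limit_buy(price=95, qty=8): fills=none; bids=[#6:3@99 #7:8@95] asks=[#3:7@101 #2:2@103]

Answer: bid=100 ask=-
bid=- ask=-
bid=- ask=103
bid=- ask=101
bid=- ask=97
bid=- ask=101
bid=99 ask=101
bid=99 ask=101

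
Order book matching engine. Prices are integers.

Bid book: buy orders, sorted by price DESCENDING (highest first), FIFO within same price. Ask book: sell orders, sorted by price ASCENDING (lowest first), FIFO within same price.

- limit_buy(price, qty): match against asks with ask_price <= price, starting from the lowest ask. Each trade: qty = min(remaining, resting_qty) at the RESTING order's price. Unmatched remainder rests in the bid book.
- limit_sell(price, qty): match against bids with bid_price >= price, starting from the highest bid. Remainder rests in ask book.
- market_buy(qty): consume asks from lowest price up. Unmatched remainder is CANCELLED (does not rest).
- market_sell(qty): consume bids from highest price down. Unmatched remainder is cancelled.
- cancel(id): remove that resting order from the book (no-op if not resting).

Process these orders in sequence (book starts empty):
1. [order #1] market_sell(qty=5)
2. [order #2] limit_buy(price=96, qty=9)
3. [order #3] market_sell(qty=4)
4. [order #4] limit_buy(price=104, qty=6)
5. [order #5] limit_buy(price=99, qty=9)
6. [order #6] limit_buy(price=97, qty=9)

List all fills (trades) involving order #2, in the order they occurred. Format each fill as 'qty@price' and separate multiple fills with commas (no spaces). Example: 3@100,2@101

Answer: 4@96

Derivation:
After op 1 [order #1] market_sell(qty=5): fills=none; bids=[-] asks=[-]
After op 2 [order #2] limit_buy(price=96, qty=9): fills=none; bids=[#2:9@96] asks=[-]
After op 3 [order #3] market_sell(qty=4): fills=#2x#3:4@96; bids=[#2:5@96] asks=[-]
After op 4 [order #4] limit_buy(price=104, qty=6): fills=none; bids=[#4:6@104 #2:5@96] asks=[-]
After op 5 [order #5] limit_buy(price=99, qty=9): fills=none; bids=[#4:6@104 #5:9@99 #2:5@96] asks=[-]
After op 6 [order #6] limit_buy(price=97, qty=9): fills=none; bids=[#4:6@104 #5:9@99 #6:9@97 #2:5@96] asks=[-]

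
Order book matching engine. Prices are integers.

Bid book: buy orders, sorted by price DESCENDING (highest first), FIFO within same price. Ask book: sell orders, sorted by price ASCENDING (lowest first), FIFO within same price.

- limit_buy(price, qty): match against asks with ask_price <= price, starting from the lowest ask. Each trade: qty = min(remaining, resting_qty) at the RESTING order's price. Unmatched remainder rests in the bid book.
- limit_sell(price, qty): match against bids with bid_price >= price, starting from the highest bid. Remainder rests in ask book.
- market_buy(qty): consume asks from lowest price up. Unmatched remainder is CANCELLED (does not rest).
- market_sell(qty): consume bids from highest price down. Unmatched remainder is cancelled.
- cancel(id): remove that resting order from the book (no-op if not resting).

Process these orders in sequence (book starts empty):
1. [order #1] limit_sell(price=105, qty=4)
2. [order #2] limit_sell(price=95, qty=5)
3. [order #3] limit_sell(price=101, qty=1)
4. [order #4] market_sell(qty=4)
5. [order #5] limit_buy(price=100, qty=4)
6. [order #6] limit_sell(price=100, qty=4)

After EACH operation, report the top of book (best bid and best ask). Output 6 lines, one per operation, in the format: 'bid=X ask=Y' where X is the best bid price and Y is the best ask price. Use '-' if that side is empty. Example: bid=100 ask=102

Answer: bid=- ask=105
bid=- ask=95
bid=- ask=95
bid=- ask=95
bid=- ask=95
bid=- ask=95

Derivation:
After op 1 [order #1] limit_sell(price=105, qty=4): fills=none; bids=[-] asks=[#1:4@105]
After op 2 [order #2] limit_sell(price=95, qty=5): fills=none; bids=[-] asks=[#2:5@95 #1:4@105]
After op 3 [order #3] limit_sell(price=101, qty=1): fills=none; bids=[-] asks=[#2:5@95 #3:1@101 #1:4@105]
After op 4 [order #4] market_sell(qty=4): fills=none; bids=[-] asks=[#2:5@95 #3:1@101 #1:4@105]
After op 5 [order #5] limit_buy(price=100, qty=4): fills=#5x#2:4@95; bids=[-] asks=[#2:1@95 #3:1@101 #1:4@105]
After op 6 [order #6] limit_sell(price=100, qty=4): fills=none; bids=[-] asks=[#2:1@95 #6:4@100 #3:1@101 #1:4@105]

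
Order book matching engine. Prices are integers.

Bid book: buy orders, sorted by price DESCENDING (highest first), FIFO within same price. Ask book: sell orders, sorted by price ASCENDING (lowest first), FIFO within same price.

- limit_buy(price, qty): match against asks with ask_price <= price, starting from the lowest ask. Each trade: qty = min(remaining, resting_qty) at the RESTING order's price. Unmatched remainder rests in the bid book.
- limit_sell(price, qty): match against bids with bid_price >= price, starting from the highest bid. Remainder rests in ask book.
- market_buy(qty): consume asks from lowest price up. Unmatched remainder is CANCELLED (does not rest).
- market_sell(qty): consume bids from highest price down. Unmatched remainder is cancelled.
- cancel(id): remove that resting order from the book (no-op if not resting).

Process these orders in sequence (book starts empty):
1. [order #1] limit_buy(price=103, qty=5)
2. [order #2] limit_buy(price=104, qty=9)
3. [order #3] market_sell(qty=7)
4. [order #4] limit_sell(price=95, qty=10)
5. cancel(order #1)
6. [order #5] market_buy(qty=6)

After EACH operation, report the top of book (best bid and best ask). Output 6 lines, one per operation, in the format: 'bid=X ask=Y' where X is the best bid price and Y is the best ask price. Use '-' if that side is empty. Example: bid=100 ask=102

After op 1 [order #1] limit_buy(price=103, qty=5): fills=none; bids=[#1:5@103] asks=[-]
After op 2 [order #2] limit_buy(price=104, qty=9): fills=none; bids=[#2:9@104 #1:5@103] asks=[-]
After op 3 [order #3] market_sell(qty=7): fills=#2x#3:7@104; bids=[#2:2@104 #1:5@103] asks=[-]
After op 4 [order #4] limit_sell(price=95, qty=10): fills=#2x#4:2@104 #1x#4:5@103; bids=[-] asks=[#4:3@95]
After op 5 cancel(order #1): fills=none; bids=[-] asks=[#4:3@95]
After op 6 [order #5] market_buy(qty=6): fills=#5x#4:3@95; bids=[-] asks=[-]

Answer: bid=103 ask=-
bid=104 ask=-
bid=104 ask=-
bid=- ask=95
bid=- ask=95
bid=- ask=-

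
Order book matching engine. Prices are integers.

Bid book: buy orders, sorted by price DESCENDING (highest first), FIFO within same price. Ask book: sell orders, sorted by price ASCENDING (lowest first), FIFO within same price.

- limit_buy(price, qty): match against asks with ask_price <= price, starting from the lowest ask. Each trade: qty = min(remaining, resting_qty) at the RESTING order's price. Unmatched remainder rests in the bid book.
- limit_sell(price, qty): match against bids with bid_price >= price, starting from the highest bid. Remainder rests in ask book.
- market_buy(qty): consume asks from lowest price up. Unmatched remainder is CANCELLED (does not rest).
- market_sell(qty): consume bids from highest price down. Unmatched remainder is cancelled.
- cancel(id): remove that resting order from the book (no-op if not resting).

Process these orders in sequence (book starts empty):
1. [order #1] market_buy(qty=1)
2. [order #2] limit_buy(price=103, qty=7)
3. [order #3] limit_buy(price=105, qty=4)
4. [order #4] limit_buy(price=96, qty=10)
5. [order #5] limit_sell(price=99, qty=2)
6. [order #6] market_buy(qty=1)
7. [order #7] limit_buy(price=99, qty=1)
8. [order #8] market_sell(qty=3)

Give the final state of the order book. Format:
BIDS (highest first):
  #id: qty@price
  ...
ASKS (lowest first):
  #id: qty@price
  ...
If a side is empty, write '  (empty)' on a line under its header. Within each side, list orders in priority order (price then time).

Answer: BIDS (highest first):
  #2: 6@103
  #7: 1@99
  #4: 10@96
ASKS (lowest first):
  (empty)

Derivation:
After op 1 [order #1] market_buy(qty=1): fills=none; bids=[-] asks=[-]
After op 2 [order #2] limit_buy(price=103, qty=7): fills=none; bids=[#2:7@103] asks=[-]
After op 3 [order #3] limit_buy(price=105, qty=4): fills=none; bids=[#3:4@105 #2:7@103] asks=[-]
After op 4 [order #4] limit_buy(price=96, qty=10): fills=none; bids=[#3:4@105 #2:7@103 #4:10@96] asks=[-]
After op 5 [order #5] limit_sell(price=99, qty=2): fills=#3x#5:2@105; bids=[#3:2@105 #2:7@103 #4:10@96] asks=[-]
After op 6 [order #6] market_buy(qty=1): fills=none; bids=[#3:2@105 #2:7@103 #4:10@96] asks=[-]
After op 7 [order #7] limit_buy(price=99, qty=1): fills=none; bids=[#3:2@105 #2:7@103 #7:1@99 #4:10@96] asks=[-]
After op 8 [order #8] market_sell(qty=3): fills=#3x#8:2@105 #2x#8:1@103; bids=[#2:6@103 #7:1@99 #4:10@96] asks=[-]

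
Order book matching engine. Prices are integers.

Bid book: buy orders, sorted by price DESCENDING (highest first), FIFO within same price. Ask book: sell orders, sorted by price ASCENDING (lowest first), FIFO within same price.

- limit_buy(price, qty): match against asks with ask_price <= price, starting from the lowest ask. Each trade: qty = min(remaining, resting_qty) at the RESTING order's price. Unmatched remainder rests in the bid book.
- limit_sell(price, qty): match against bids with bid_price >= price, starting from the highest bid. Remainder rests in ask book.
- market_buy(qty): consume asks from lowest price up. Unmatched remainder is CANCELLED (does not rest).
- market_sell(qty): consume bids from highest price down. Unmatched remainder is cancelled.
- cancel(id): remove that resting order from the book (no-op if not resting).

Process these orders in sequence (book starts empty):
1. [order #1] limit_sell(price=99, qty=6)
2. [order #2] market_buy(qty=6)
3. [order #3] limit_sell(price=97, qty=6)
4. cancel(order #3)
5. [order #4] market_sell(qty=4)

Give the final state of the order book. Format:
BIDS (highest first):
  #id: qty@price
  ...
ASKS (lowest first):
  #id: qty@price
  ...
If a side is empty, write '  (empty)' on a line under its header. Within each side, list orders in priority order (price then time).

After op 1 [order #1] limit_sell(price=99, qty=6): fills=none; bids=[-] asks=[#1:6@99]
After op 2 [order #2] market_buy(qty=6): fills=#2x#1:6@99; bids=[-] asks=[-]
After op 3 [order #3] limit_sell(price=97, qty=6): fills=none; bids=[-] asks=[#3:6@97]
After op 4 cancel(order #3): fills=none; bids=[-] asks=[-]
After op 5 [order #4] market_sell(qty=4): fills=none; bids=[-] asks=[-]

Answer: BIDS (highest first):
  (empty)
ASKS (lowest first):
  (empty)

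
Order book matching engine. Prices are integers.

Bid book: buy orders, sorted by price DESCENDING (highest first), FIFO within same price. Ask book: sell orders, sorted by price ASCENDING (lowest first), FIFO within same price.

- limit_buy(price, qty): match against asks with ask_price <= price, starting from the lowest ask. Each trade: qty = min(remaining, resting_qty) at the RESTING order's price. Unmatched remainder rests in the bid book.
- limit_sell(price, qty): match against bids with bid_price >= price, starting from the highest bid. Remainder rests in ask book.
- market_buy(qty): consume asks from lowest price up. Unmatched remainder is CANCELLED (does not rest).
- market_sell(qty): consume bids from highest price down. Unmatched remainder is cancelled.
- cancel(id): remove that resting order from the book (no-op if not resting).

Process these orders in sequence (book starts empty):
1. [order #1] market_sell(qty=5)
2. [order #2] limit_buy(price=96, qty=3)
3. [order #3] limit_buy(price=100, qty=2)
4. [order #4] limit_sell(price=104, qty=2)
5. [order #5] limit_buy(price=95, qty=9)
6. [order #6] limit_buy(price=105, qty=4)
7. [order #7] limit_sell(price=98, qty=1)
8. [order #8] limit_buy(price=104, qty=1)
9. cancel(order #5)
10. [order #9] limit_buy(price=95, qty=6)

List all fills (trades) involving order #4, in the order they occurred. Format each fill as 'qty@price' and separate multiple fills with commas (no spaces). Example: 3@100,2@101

After op 1 [order #1] market_sell(qty=5): fills=none; bids=[-] asks=[-]
After op 2 [order #2] limit_buy(price=96, qty=3): fills=none; bids=[#2:3@96] asks=[-]
After op 3 [order #3] limit_buy(price=100, qty=2): fills=none; bids=[#3:2@100 #2:3@96] asks=[-]
After op 4 [order #4] limit_sell(price=104, qty=2): fills=none; bids=[#3:2@100 #2:3@96] asks=[#4:2@104]
After op 5 [order #5] limit_buy(price=95, qty=9): fills=none; bids=[#3:2@100 #2:3@96 #5:9@95] asks=[#4:2@104]
After op 6 [order #6] limit_buy(price=105, qty=4): fills=#6x#4:2@104; bids=[#6:2@105 #3:2@100 #2:3@96 #5:9@95] asks=[-]
After op 7 [order #7] limit_sell(price=98, qty=1): fills=#6x#7:1@105; bids=[#6:1@105 #3:2@100 #2:3@96 #5:9@95] asks=[-]
After op 8 [order #8] limit_buy(price=104, qty=1): fills=none; bids=[#6:1@105 #8:1@104 #3:2@100 #2:3@96 #5:9@95] asks=[-]
After op 9 cancel(order #5): fills=none; bids=[#6:1@105 #8:1@104 #3:2@100 #2:3@96] asks=[-]
After op 10 [order #9] limit_buy(price=95, qty=6): fills=none; bids=[#6:1@105 #8:1@104 #3:2@100 #2:3@96 #9:6@95] asks=[-]

Answer: 2@104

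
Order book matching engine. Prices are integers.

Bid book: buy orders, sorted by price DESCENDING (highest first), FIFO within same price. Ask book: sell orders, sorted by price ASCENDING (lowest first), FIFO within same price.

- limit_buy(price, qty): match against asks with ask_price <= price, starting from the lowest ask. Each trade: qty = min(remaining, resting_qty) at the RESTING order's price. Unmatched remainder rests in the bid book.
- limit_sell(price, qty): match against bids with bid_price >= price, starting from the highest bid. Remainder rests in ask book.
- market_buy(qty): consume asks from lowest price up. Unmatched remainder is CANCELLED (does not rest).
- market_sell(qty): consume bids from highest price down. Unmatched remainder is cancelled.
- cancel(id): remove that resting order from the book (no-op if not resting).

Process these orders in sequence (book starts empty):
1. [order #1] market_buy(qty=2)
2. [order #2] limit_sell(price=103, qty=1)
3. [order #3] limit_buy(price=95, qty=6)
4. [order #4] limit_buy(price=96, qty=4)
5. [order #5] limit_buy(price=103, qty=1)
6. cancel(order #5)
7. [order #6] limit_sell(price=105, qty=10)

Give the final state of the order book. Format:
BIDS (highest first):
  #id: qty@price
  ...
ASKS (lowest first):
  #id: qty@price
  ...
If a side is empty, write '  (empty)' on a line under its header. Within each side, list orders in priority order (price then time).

Answer: BIDS (highest first):
  #4: 4@96
  #3: 6@95
ASKS (lowest first):
  #6: 10@105

Derivation:
After op 1 [order #1] market_buy(qty=2): fills=none; bids=[-] asks=[-]
After op 2 [order #2] limit_sell(price=103, qty=1): fills=none; bids=[-] asks=[#2:1@103]
After op 3 [order #3] limit_buy(price=95, qty=6): fills=none; bids=[#3:6@95] asks=[#2:1@103]
After op 4 [order #4] limit_buy(price=96, qty=4): fills=none; bids=[#4:4@96 #3:6@95] asks=[#2:1@103]
After op 5 [order #5] limit_buy(price=103, qty=1): fills=#5x#2:1@103; bids=[#4:4@96 #3:6@95] asks=[-]
After op 6 cancel(order #5): fills=none; bids=[#4:4@96 #3:6@95] asks=[-]
After op 7 [order #6] limit_sell(price=105, qty=10): fills=none; bids=[#4:4@96 #3:6@95] asks=[#6:10@105]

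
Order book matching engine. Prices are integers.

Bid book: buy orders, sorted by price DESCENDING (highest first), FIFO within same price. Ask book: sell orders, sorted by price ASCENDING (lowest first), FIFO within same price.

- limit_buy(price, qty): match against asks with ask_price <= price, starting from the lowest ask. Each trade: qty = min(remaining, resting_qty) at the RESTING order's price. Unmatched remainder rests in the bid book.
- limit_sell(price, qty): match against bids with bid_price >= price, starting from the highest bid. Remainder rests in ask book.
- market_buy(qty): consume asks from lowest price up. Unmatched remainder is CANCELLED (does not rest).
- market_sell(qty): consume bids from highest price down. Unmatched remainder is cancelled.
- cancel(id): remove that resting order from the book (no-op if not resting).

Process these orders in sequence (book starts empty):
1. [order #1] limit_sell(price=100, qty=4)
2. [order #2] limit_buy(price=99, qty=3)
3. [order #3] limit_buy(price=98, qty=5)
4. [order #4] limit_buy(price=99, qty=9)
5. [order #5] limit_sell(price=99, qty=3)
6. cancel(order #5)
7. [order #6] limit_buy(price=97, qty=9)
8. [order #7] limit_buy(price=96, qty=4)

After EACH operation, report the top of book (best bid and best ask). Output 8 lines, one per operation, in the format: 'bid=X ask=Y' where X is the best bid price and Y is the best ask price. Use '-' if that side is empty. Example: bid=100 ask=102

Answer: bid=- ask=100
bid=99 ask=100
bid=99 ask=100
bid=99 ask=100
bid=99 ask=100
bid=99 ask=100
bid=99 ask=100
bid=99 ask=100

Derivation:
After op 1 [order #1] limit_sell(price=100, qty=4): fills=none; bids=[-] asks=[#1:4@100]
After op 2 [order #2] limit_buy(price=99, qty=3): fills=none; bids=[#2:3@99] asks=[#1:4@100]
After op 3 [order #3] limit_buy(price=98, qty=5): fills=none; bids=[#2:3@99 #3:5@98] asks=[#1:4@100]
After op 4 [order #4] limit_buy(price=99, qty=9): fills=none; bids=[#2:3@99 #4:9@99 #3:5@98] asks=[#1:4@100]
After op 5 [order #5] limit_sell(price=99, qty=3): fills=#2x#5:3@99; bids=[#4:9@99 #3:5@98] asks=[#1:4@100]
After op 6 cancel(order #5): fills=none; bids=[#4:9@99 #3:5@98] asks=[#1:4@100]
After op 7 [order #6] limit_buy(price=97, qty=9): fills=none; bids=[#4:9@99 #3:5@98 #6:9@97] asks=[#1:4@100]
After op 8 [order #7] limit_buy(price=96, qty=4): fills=none; bids=[#4:9@99 #3:5@98 #6:9@97 #7:4@96] asks=[#1:4@100]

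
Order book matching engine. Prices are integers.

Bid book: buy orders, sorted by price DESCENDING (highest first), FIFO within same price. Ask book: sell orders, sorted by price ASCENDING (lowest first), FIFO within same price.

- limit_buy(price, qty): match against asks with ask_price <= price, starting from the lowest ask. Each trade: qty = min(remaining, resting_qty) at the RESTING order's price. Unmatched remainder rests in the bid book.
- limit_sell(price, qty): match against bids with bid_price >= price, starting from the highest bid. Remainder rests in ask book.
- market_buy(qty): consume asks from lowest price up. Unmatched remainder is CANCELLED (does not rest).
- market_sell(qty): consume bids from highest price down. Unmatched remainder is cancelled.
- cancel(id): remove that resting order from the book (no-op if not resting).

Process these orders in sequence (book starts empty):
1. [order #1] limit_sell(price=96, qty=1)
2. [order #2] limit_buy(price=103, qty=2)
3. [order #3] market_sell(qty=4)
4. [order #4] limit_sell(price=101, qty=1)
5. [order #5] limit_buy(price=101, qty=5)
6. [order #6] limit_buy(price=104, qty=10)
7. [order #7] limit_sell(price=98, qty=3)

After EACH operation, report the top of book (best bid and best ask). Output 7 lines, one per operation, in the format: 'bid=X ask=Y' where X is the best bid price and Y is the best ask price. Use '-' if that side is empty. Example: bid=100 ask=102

Answer: bid=- ask=96
bid=103 ask=-
bid=- ask=-
bid=- ask=101
bid=101 ask=-
bid=104 ask=-
bid=104 ask=-

Derivation:
After op 1 [order #1] limit_sell(price=96, qty=1): fills=none; bids=[-] asks=[#1:1@96]
After op 2 [order #2] limit_buy(price=103, qty=2): fills=#2x#1:1@96; bids=[#2:1@103] asks=[-]
After op 3 [order #3] market_sell(qty=4): fills=#2x#3:1@103; bids=[-] asks=[-]
After op 4 [order #4] limit_sell(price=101, qty=1): fills=none; bids=[-] asks=[#4:1@101]
After op 5 [order #5] limit_buy(price=101, qty=5): fills=#5x#4:1@101; bids=[#5:4@101] asks=[-]
After op 6 [order #6] limit_buy(price=104, qty=10): fills=none; bids=[#6:10@104 #5:4@101] asks=[-]
After op 7 [order #7] limit_sell(price=98, qty=3): fills=#6x#7:3@104; bids=[#6:7@104 #5:4@101] asks=[-]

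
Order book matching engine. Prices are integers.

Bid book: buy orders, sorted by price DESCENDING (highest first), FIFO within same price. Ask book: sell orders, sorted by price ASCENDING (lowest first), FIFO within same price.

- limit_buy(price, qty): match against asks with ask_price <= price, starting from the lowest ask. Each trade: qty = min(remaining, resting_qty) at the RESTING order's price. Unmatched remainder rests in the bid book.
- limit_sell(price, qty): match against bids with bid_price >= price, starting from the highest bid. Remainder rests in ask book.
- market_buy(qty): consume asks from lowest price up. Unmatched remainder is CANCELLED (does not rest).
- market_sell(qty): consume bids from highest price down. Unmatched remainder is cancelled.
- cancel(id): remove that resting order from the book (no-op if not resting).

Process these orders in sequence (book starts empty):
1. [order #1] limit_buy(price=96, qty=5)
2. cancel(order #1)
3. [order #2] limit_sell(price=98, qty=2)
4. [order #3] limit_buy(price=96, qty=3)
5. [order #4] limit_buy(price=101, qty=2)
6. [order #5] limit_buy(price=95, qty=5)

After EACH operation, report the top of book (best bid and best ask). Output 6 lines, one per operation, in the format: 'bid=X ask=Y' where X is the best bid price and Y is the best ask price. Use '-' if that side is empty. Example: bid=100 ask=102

Answer: bid=96 ask=-
bid=- ask=-
bid=- ask=98
bid=96 ask=98
bid=96 ask=-
bid=96 ask=-

Derivation:
After op 1 [order #1] limit_buy(price=96, qty=5): fills=none; bids=[#1:5@96] asks=[-]
After op 2 cancel(order #1): fills=none; bids=[-] asks=[-]
After op 3 [order #2] limit_sell(price=98, qty=2): fills=none; bids=[-] asks=[#2:2@98]
After op 4 [order #3] limit_buy(price=96, qty=3): fills=none; bids=[#3:3@96] asks=[#2:2@98]
After op 5 [order #4] limit_buy(price=101, qty=2): fills=#4x#2:2@98; bids=[#3:3@96] asks=[-]
After op 6 [order #5] limit_buy(price=95, qty=5): fills=none; bids=[#3:3@96 #5:5@95] asks=[-]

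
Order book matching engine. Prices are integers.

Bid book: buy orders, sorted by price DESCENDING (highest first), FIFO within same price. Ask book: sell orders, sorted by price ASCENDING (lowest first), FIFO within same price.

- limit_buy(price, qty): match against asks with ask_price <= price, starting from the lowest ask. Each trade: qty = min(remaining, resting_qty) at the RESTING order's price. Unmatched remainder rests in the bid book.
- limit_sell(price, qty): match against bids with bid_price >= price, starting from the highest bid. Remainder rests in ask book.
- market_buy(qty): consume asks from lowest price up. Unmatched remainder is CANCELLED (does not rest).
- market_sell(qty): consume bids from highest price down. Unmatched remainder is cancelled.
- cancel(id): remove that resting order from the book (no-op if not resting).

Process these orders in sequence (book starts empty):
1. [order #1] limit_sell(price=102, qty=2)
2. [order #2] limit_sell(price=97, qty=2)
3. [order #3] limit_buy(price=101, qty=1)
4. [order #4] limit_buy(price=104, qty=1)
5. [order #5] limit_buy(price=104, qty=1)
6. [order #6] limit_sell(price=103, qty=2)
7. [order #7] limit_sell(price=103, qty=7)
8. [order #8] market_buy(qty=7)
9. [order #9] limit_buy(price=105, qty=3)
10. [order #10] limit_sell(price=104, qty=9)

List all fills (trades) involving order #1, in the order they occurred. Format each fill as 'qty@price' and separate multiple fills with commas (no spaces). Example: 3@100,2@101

After op 1 [order #1] limit_sell(price=102, qty=2): fills=none; bids=[-] asks=[#1:2@102]
After op 2 [order #2] limit_sell(price=97, qty=2): fills=none; bids=[-] asks=[#2:2@97 #1:2@102]
After op 3 [order #3] limit_buy(price=101, qty=1): fills=#3x#2:1@97; bids=[-] asks=[#2:1@97 #1:2@102]
After op 4 [order #4] limit_buy(price=104, qty=1): fills=#4x#2:1@97; bids=[-] asks=[#1:2@102]
After op 5 [order #5] limit_buy(price=104, qty=1): fills=#5x#1:1@102; bids=[-] asks=[#1:1@102]
After op 6 [order #6] limit_sell(price=103, qty=2): fills=none; bids=[-] asks=[#1:1@102 #6:2@103]
After op 7 [order #7] limit_sell(price=103, qty=7): fills=none; bids=[-] asks=[#1:1@102 #6:2@103 #7:7@103]
After op 8 [order #8] market_buy(qty=7): fills=#8x#1:1@102 #8x#6:2@103 #8x#7:4@103; bids=[-] asks=[#7:3@103]
After op 9 [order #9] limit_buy(price=105, qty=3): fills=#9x#7:3@103; bids=[-] asks=[-]
After op 10 [order #10] limit_sell(price=104, qty=9): fills=none; bids=[-] asks=[#10:9@104]

Answer: 1@102,1@102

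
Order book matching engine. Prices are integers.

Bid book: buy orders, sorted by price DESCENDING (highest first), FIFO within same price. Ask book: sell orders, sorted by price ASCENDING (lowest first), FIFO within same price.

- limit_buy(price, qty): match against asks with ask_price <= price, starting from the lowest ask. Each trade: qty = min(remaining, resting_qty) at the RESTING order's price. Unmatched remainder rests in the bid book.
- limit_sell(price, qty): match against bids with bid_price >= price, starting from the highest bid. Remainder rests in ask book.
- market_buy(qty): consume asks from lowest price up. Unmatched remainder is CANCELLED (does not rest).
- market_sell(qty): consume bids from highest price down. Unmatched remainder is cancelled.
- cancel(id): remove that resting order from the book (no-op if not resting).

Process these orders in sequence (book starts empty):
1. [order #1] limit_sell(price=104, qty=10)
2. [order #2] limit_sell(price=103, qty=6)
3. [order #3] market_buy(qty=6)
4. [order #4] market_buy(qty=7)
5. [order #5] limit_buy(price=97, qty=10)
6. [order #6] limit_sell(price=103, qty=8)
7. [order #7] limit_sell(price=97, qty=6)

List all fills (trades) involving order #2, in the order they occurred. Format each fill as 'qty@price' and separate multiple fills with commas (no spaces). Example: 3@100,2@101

Answer: 6@103

Derivation:
After op 1 [order #1] limit_sell(price=104, qty=10): fills=none; bids=[-] asks=[#1:10@104]
After op 2 [order #2] limit_sell(price=103, qty=6): fills=none; bids=[-] asks=[#2:6@103 #1:10@104]
After op 3 [order #3] market_buy(qty=6): fills=#3x#2:6@103; bids=[-] asks=[#1:10@104]
After op 4 [order #4] market_buy(qty=7): fills=#4x#1:7@104; bids=[-] asks=[#1:3@104]
After op 5 [order #5] limit_buy(price=97, qty=10): fills=none; bids=[#5:10@97] asks=[#1:3@104]
After op 6 [order #6] limit_sell(price=103, qty=8): fills=none; bids=[#5:10@97] asks=[#6:8@103 #1:3@104]
After op 7 [order #7] limit_sell(price=97, qty=6): fills=#5x#7:6@97; bids=[#5:4@97] asks=[#6:8@103 #1:3@104]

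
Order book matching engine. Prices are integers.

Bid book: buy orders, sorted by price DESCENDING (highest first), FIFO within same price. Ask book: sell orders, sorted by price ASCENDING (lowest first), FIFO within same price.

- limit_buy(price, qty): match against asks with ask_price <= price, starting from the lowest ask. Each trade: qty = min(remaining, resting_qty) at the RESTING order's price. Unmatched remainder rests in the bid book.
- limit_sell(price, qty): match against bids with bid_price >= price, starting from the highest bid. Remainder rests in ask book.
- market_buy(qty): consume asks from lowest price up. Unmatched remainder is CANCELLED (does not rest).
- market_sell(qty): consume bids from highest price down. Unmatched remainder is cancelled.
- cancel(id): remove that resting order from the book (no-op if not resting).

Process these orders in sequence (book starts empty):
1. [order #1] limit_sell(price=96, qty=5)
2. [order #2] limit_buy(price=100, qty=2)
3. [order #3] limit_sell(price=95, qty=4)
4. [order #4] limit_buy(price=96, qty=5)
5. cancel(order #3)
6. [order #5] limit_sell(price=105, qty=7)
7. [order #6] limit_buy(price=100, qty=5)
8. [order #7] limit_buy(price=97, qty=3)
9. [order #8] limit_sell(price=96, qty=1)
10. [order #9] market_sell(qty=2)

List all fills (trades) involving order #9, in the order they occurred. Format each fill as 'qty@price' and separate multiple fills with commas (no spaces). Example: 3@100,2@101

Answer: 2@100

Derivation:
After op 1 [order #1] limit_sell(price=96, qty=5): fills=none; bids=[-] asks=[#1:5@96]
After op 2 [order #2] limit_buy(price=100, qty=2): fills=#2x#1:2@96; bids=[-] asks=[#1:3@96]
After op 3 [order #3] limit_sell(price=95, qty=4): fills=none; bids=[-] asks=[#3:4@95 #1:3@96]
After op 4 [order #4] limit_buy(price=96, qty=5): fills=#4x#3:4@95 #4x#1:1@96; bids=[-] asks=[#1:2@96]
After op 5 cancel(order #3): fills=none; bids=[-] asks=[#1:2@96]
After op 6 [order #5] limit_sell(price=105, qty=7): fills=none; bids=[-] asks=[#1:2@96 #5:7@105]
After op 7 [order #6] limit_buy(price=100, qty=5): fills=#6x#1:2@96; bids=[#6:3@100] asks=[#5:7@105]
After op 8 [order #7] limit_buy(price=97, qty=3): fills=none; bids=[#6:3@100 #7:3@97] asks=[#5:7@105]
After op 9 [order #8] limit_sell(price=96, qty=1): fills=#6x#8:1@100; bids=[#6:2@100 #7:3@97] asks=[#5:7@105]
After op 10 [order #9] market_sell(qty=2): fills=#6x#9:2@100; bids=[#7:3@97] asks=[#5:7@105]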